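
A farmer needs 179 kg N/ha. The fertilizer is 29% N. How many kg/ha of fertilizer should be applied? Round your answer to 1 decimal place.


Step 1: Fertilizer rate = target N / (N content / 100)
Step 2: Rate = 179 / (29 / 100)
Step 3: Rate = 179 / 0.29
Step 4: Rate = 617.2 kg/ha

617.2


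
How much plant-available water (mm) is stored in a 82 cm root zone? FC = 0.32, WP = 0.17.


Step 1: Available water = (FC - WP) * depth * 10
Step 2: AW = (0.32 - 0.17) * 82 * 10
Step 3: AW = 0.15 * 82 * 10
Step 4: AW = 123.0 mm

123.0


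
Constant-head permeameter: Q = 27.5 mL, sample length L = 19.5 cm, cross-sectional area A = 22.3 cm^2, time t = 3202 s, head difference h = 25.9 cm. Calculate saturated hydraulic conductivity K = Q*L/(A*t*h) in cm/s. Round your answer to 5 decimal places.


Step 1: K = Q * L / (A * t * h)
Step 2: Numerator = 27.5 * 19.5 = 536.25
Step 3: Denominator = 22.3 * 3202 * 25.9 = 1849379.14
Step 4: K = 536.25 / 1849379.14 = 0.00029 cm/s

0.00029


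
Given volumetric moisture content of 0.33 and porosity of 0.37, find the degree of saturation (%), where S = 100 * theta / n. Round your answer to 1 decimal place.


Step 1: S = 100 * theta_v / n
Step 2: S = 100 * 0.33 / 0.37
Step 3: S = 89.2%

89.2


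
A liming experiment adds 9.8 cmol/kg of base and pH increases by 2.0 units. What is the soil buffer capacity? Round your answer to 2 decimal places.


Step 1: BC = change in base / change in pH
Step 2: BC = 9.8 / 2.0
Step 3: BC = 4.9 cmol/(kg*pH unit)

4.9


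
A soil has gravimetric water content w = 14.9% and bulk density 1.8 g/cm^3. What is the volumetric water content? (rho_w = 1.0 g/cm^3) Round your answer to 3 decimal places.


Step 1: theta = (w / 100) * BD / rho_w
Step 2: theta = (14.9 / 100) * 1.8 / 1.0
Step 3: theta = 0.149 * 1.8
Step 4: theta = 0.268

0.268


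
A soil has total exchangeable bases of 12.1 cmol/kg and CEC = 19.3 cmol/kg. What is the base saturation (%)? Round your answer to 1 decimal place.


Step 1: BS = 100 * (sum of bases) / CEC
Step 2: BS = 100 * 12.1 / 19.3
Step 3: BS = 62.7%

62.7


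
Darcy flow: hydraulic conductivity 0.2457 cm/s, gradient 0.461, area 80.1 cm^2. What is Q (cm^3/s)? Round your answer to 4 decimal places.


Step 1: Apply Darcy's law: Q = K * i * A
Step 2: Q = 0.2457 * 0.461 * 80.1
Step 3: Q = 9.0727 cm^3/s

9.0727


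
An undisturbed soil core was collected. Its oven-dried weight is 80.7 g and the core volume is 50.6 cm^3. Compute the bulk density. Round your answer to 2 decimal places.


Step 1: Identify the formula: BD = dry mass / volume
Step 2: Substitute values: BD = 80.7 / 50.6
Step 3: BD = 1.59 g/cm^3

1.59


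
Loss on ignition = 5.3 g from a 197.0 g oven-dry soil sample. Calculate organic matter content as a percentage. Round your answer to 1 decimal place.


Step 1: OM% = 100 * LOI / sample mass
Step 2: OM = 100 * 5.3 / 197.0
Step 3: OM = 2.7%

2.7


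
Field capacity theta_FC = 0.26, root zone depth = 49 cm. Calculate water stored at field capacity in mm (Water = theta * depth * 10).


Step 1: Water (mm) = theta_FC * depth (cm) * 10
Step 2: Water = 0.26 * 49 * 10
Step 3: Water = 127.4 mm

127.4


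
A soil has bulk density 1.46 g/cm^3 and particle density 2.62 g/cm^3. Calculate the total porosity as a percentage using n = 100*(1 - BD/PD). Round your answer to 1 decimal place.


Step 1: Formula: n = 100 * (1 - BD / PD)
Step 2: n = 100 * (1 - 1.46 / 2.62)
Step 3: n = 100 * (1 - 0.55725)
Step 4: n = 44.3%

44.3


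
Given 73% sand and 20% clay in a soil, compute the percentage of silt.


Step 1: sand + silt + clay = 100%
Step 2: silt = 100 - sand - clay
Step 3: silt = 100 - 73 - 20
Step 4: silt = 7%

7


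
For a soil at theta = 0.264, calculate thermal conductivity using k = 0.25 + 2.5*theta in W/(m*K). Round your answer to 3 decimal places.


Step 1: k = 0.25 + 2.5 * theta
Step 2: k = 0.25 + 2.5 * 0.264
Step 3: k = 0.25 + 0.66
Step 4: k = 0.91 W/(m*K)

0.91


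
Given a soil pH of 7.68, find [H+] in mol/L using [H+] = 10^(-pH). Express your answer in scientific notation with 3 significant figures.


Step 1: [H+] = 10^(-pH)
Step 2: [H+] = 10^(-7.68)
Step 3: [H+] = 2.09e-08 mol/L

2.09e-08


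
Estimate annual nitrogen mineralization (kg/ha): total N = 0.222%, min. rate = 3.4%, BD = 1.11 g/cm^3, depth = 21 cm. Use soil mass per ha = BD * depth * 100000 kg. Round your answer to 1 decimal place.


Step 1: Soil mass per ha = BD * depth * 100000 = 1.11 * 21 * 100000 = 2331000 kg
Step 2: Total N pool = soil mass * N%/100 = 2331000 * 0.222/100 = 5174.82 kg/ha
Step 3: N mineralized = N pool * rate%/100 = 5174.82 * 3.4/100 = 175.9 kg/ha/yr

175.9


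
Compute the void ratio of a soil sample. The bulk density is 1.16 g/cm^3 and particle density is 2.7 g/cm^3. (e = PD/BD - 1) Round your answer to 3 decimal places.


Step 1: e = PD / BD - 1
Step 2: e = 2.7 / 1.16 - 1
Step 3: e = 2.32759 - 1
Step 4: e = 1.328

1.328


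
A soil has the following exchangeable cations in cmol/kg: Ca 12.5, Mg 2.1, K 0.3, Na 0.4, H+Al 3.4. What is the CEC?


Step 1: CEC = Ca + Mg + K + Na + (H+Al)
Step 2: CEC = 12.5 + 2.1 + 0.3 + 0.4 + 3.4
Step 3: CEC = 18.7 cmol/kg

18.7


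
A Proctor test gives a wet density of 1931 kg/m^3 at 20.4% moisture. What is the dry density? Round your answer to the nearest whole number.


Step 1: Dry density = wet density / (1 + w/100)
Step 2: Dry density = 1931 / (1 + 20.4/100)
Step 3: Dry density = 1931 / 1.204
Step 4: Dry density = 1604 kg/m^3

1604


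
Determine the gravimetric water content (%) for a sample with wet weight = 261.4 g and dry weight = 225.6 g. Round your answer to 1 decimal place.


Step 1: Water mass = wet - dry = 261.4 - 225.6 = 35.8 g
Step 2: w = 100 * water mass / dry mass
Step 3: w = 100 * 35.8 / 225.6 = 15.9%

15.9


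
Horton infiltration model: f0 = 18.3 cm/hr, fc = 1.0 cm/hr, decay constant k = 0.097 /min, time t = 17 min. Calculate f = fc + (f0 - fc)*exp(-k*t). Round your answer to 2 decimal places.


Step 1: f = fc + (f0 - fc) * exp(-k * t)
Step 2: exp(-0.097 * 17) = 0.192242
Step 3: f = 1.0 + (18.3 - 1.0) * 0.192242
Step 4: f = 1.0 + 17.3 * 0.192242
Step 5: f = 4.33 cm/hr

4.33


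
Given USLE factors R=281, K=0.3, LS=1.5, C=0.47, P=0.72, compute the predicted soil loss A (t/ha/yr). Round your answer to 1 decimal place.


Step 1: A = R * K * LS * C * P
Step 2: R * K = 281 * 0.3 = 84.3
Step 3: (R*K) * LS = 84.3 * 1.5 = 126.45
Step 4: * C * P = 126.45 * 0.47 * 0.72 = 42.8
Step 5: A = 42.8 t/(ha*yr)

42.8


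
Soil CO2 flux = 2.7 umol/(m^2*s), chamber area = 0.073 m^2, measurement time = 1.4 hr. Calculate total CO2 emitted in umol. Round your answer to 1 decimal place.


Step 1: Convert time to seconds: 1.4 hr * 3600 = 5040.0 s
Step 2: Total = flux * area * time_s
Step 3: Total = 2.7 * 0.073 * 5040.0
Step 4: Total = 993.4 umol

993.4


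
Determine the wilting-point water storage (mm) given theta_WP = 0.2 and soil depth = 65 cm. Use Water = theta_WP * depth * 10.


Step 1: Water (mm) = theta_WP * depth * 10
Step 2: Water = 0.2 * 65 * 10
Step 3: Water = 130.0 mm

130.0


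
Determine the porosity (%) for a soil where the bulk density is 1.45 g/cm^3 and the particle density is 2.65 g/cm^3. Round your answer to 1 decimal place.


Step 1: Formula: n = 100 * (1 - BD / PD)
Step 2: n = 100 * (1 - 1.45 / 2.65)
Step 3: n = 100 * (1 - 0.54717)
Step 4: n = 45.3%

45.3


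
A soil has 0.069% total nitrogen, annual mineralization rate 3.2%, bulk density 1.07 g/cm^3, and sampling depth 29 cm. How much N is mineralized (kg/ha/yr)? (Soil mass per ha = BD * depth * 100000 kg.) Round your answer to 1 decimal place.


Step 1: Soil mass per ha = BD * depth * 100000 = 1.07 * 29 * 100000 = 3103000 kg
Step 2: Total N pool = soil mass * N%/100 = 3103000 * 0.069/100 = 2141.07 kg/ha
Step 3: N mineralized = N pool * rate%/100 = 2141.07 * 3.2/100 = 68.5 kg/ha/yr

68.5


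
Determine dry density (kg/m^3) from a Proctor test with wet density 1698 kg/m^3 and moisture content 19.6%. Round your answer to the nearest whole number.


Step 1: Dry density = wet density / (1 + w/100)
Step 2: Dry density = 1698 / (1 + 19.6/100)
Step 3: Dry density = 1698 / 1.196
Step 4: Dry density = 1420 kg/m^3

1420


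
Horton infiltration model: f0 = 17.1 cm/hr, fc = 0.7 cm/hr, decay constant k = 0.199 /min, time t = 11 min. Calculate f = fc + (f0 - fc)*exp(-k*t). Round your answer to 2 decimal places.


Step 1: f = fc + (f0 - fc) * exp(-k * t)
Step 2: exp(-0.199 * 11) = 0.112029
Step 3: f = 0.7 + (17.1 - 0.7) * 0.112029
Step 4: f = 0.7 + 16.4 * 0.112029
Step 5: f = 2.54 cm/hr

2.54


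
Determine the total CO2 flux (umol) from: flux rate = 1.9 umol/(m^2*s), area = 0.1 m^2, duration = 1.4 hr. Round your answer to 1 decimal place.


Step 1: Convert time to seconds: 1.4 hr * 3600 = 5040.0 s
Step 2: Total = flux * area * time_s
Step 3: Total = 1.9 * 0.1 * 5040.0
Step 4: Total = 957.6 umol

957.6


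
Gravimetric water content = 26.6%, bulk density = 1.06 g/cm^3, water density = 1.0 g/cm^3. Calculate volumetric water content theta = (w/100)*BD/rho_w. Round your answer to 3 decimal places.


Step 1: theta = (w / 100) * BD / rho_w
Step 2: theta = (26.6 / 100) * 1.06 / 1.0
Step 3: theta = 0.266 * 1.06
Step 4: theta = 0.282

0.282


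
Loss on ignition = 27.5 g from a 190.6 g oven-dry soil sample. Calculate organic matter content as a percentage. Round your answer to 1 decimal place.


Step 1: OM% = 100 * LOI / sample mass
Step 2: OM = 100 * 27.5 / 190.6
Step 3: OM = 14.4%

14.4


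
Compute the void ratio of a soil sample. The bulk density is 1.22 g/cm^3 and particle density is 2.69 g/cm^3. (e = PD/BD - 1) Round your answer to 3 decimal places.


Step 1: e = PD / BD - 1
Step 2: e = 2.69 / 1.22 - 1
Step 3: e = 2.20492 - 1
Step 4: e = 1.205

1.205


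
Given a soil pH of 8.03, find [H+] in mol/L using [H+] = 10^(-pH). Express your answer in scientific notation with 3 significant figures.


Step 1: [H+] = 10^(-pH)
Step 2: [H+] = 10^(-8.03)
Step 3: [H+] = 9.33e-09 mol/L

9.33e-09


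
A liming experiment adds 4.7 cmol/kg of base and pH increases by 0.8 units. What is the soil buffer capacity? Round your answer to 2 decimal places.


Step 1: BC = change in base / change in pH
Step 2: BC = 4.7 / 0.8
Step 3: BC = 5.88 cmol/(kg*pH unit)

5.88


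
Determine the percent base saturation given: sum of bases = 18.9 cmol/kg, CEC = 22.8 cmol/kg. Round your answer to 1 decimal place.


Step 1: BS = 100 * (sum of bases) / CEC
Step 2: BS = 100 * 18.9 / 22.8
Step 3: BS = 82.9%

82.9


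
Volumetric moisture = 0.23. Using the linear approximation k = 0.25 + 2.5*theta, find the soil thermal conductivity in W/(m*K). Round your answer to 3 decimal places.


Step 1: k = 0.25 + 2.5 * theta
Step 2: k = 0.25 + 2.5 * 0.23
Step 3: k = 0.25 + 0.575
Step 4: k = 0.825 W/(m*K)

0.825


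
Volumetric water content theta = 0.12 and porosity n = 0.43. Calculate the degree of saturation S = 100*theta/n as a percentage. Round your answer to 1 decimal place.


Step 1: S = 100 * theta_v / n
Step 2: S = 100 * 0.12 / 0.43
Step 3: S = 27.9%

27.9


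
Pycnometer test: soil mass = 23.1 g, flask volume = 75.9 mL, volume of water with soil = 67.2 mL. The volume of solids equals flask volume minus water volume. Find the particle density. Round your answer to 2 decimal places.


Step 1: Volume of solids = flask volume - water volume with soil
Step 2: V_solids = 75.9 - 67.2 = 8.7 mL
Step 3: Particle density = mass / V_solids = 23.1 / 8.7 = 2.66 g/cm^3

2.66


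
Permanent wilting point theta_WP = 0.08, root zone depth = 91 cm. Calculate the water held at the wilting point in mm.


Step 1: Water (mm) = theta_WP * depth * 10
Step 2: Water = 0.08 * 91 * 10
Step 3: Water = 72.8 mm

72.8


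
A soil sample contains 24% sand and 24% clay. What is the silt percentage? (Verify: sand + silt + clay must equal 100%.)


Step 1: sand + silt + clay = 100%
Step 2: silt = 100 - sand - clay
Step 3: silt = 100 - 24 - 24
Step 4: silt = 52%

52


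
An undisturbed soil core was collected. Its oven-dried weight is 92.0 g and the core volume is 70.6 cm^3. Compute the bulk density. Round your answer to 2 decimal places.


Step 1: Identify the formula: BD = dry mass / volume
Step 2: Substitute values: BD = 92.0 / 70.6
Step 3: BD = 1.3 g/cm^3

1.3


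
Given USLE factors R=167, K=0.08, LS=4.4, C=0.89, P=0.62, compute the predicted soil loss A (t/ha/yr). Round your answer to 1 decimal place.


Step 1: A = R * K * LS * C * P
Step 2: R * K = 167 * 0.08 = 13.36
Step 3: (R*K) * LS = 13.36 * 4.4 = 58.784
Step 4: * C * P = 58.784 * 0.89 * 0.62 = 32.4
Step 5: A = 32.4 t/(ha*yr)

32.4


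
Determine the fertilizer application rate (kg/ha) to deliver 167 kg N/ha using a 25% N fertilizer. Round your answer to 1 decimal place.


Step 1: Fertilizer rate = target N / (N content / 100)
Step 2: Rate = 167 / (25 / 100)
Step 3: Rate = 167 / 0.25
Step 4: Rate = 668.0 kg/ha

668.0


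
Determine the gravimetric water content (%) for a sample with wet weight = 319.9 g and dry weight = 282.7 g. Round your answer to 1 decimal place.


Step 1: Water mass = wet - dry = 319.9 - 282.7 = 37.2 g
Step 2: w = 100 * water mass / dry mass
Step 3: w = 100 * 37.2 / 282.7 = 13.2%

13.2


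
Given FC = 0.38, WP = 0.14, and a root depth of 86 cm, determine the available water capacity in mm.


Step 1: Available water = (FC - WP) * depth * 10
Step 2: AW = (0.38 - 0.14) * 86 * 10
Step 3: AW = 0.24 * 86 * 10
Step 4: AW = 206.4 mm

206.4


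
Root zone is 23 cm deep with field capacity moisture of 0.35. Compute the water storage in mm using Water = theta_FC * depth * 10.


Step 1: Water (mm) = theta_FC * depth (cm) * 10
Step 2: Water = 0.35 * 23 * 10
Step 3: Water = 80.5 mm

80.5


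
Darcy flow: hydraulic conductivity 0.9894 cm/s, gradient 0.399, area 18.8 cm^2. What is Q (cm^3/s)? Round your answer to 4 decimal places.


Step 1: Apply Darcy's law: Q = K * i * A
Step 2: Q = 0.9894 * 0.399 * 18.8
Step 3: Q = 7.4217 cm^3/s

7.4217


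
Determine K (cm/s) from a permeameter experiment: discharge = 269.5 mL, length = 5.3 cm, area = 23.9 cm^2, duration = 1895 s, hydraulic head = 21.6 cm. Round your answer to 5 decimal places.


Step 1: K = Q * L / (A * t * h)
Step 2: Numerator = 269.5 * 5.3 = 1428.35
Step 3: Denominator = 23.9 * 1895 * 21.6 = 978274.8
Step 4: K = 1428.35 / 978274.8 = 0.00146 cm/s

0.00146


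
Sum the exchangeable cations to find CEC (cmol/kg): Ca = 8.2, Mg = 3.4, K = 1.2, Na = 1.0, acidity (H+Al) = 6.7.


Step 1: CEC = Ca + Mg + K + Na + (H+Al)
Step 2: CEC = 8.2 + 3.4 + 1.2 + 1.0 + 6.7
Step 3: CEC = 20.5 cmol/kg

20.5


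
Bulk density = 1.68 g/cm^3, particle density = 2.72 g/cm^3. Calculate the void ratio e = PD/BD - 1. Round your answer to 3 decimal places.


Step 1: e = PD / BD - 1
Step 2: e = 2.72 / 1.68 - 1
Step 3: e = 1.61905 - 1
Step 4: e = 0.619

0.619


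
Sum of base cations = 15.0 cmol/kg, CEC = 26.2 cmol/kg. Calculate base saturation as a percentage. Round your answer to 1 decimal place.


Step 1: BS = 100 * (sum of bases) / CEC
Step 2: BS = 100 * 15.0 / 26.2
Step 3: BS = 57.3%

57.3


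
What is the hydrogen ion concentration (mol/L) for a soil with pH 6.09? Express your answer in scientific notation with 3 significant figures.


Step 1: [H+] = 10^(-pH)
Step 2: [H+] = 10^(-6.09)
Step 3: [H+] = 8.13e-07 mol/L

8.13e-07


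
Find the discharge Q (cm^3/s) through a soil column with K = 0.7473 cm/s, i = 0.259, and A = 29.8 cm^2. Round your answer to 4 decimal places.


Step 1: Apply Darcy's law: Q = K * i * A
Step 2: Q = 0.7473 * 0.259 * 29.8
Step 3: Q = 5.7678 cm^3/s

5.7678


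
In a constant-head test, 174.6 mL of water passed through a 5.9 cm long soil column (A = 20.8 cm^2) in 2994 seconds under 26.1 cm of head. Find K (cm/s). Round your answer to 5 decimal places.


Step 1: K = Q * L / (A * t * h)
Step 2: Numerator = 174.6 * 5.9 = 1030.14
Step 3: Denominator = 20.8 * 2994 * 26.1 = 1625382.72
Step 4: K = 1030.14 / 1625382.72 = 0.00063 cm/s

0.00063


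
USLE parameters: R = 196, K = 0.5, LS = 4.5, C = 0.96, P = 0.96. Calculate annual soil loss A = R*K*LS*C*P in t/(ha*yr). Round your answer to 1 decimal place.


Step 1: A = R * K * LS * C * P
Step 2: R * K = 196 * 0.5 = 98.0
Step 3: (R*K) * LS = 98.0 * 4.5 = 441.0
Step 4: * C * P = 441.0 * 0.96 * 0.96 = 406.4
Step 5: A = 406.4 t/(ha*yr)

406.4


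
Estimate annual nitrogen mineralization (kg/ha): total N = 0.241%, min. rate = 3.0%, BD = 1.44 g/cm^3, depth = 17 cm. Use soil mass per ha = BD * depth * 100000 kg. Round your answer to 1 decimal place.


Step 1: Soil mass per ha = BD * depth * 100000 = 1.44 * 17 * 100000 = 2448000 kg
Step 2: Total N pool = soil mass * N%/100 = 2448000 * 0.241/100 = 5899.68 kg/ha
Step 3: N mineralized = N pool * rate%/100 = 5899.68 * 3.0/100 = 177.0 kg/ha/yr

177.0


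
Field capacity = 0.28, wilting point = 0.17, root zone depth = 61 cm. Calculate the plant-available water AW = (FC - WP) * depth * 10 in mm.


Step 1: Available water = (FC - WP) * depth * 10
Step 2: AW = (0.28 - 0.17) * 61 * 10
Step 3: AW = 0.11 * 61 * 10
Step 4: AW = 67.1 mm

67.1


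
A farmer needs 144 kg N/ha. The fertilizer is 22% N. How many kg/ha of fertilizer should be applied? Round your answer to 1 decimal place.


Step 1: Fertilizer rate = target N / (N content / 100)
Step 2: Rate = 144 / (22 / 100)
Step 3: Rate = 144 / 0.22
Step 4: Rate = 654.5 kg/ha

654.5


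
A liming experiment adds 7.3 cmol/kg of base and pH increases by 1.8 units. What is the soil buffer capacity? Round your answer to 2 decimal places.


Step 1: BC = change in base / change in pH
Step 2: BC = 7.3 / 1.8
Step 3: BC = 4.06 cmol/(kg*pH unit)

4.06


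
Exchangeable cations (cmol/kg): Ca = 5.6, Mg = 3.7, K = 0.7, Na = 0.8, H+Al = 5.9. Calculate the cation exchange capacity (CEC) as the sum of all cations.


Step 1: CEC = Ca + Mg + K + Na + (H+Al)
Step 2: CEC = 5.6 + 3.7 + 0.7 + 0.8 + 5.9
Step 3: CEC = 16.7 cmol/kg

16.7


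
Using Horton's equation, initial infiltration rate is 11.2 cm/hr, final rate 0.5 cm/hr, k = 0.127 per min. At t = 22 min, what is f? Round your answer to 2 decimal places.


Step 1: f = fc + (f0 - fc) * exp(-k * t)
Step 2: exp(-0.127 * 22) = 0.061176
Step 3: f = 0.5 + (11.2 - 0.5) * 0.061176
Step 4: f = 0.5 + 10.7 * 0.061176
Step 5: f = 1.15 cm/hr

1.15


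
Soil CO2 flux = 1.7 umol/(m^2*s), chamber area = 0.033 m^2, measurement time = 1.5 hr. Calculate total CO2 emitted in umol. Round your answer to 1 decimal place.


Step 1: Convert time to seconds: 1.5 hr * 3600 = 5400.0 s
Step 2: Total = flux * area * time_s
Step 3: Total = 1.7 * 0.033 * 5400.0
Step 4: Total = 302.9 umol

302.9


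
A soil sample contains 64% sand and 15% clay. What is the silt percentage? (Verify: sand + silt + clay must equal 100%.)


Step 1: sand + silt + clay = 100%
Step 2: silt = 100 - sand - clay
Step 3: silt = 100 - 64 - 15
Step 4: silt = 21%

21


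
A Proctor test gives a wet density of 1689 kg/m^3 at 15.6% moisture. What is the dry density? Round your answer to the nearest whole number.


Step 1: Dry density = wet density / (1 + w/100)
Step 2: Dry density = 1689 / (1 + 15.6/100)
Step 3: Dry density = 1689 / 1.156
Step 4: Dry density = 1461 kg/m^3

1461


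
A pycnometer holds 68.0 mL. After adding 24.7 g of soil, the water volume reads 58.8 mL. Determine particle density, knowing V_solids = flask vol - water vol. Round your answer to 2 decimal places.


Step 1: Volume of solids = flask volume - water volume with soil
Step 2: V_solids = 68.0 - 58.8 = 9.2 mL
Step 3: Particle density = mass / V_solids = 24.7 / 9.2 = 2.68 g/cm^3

2.68


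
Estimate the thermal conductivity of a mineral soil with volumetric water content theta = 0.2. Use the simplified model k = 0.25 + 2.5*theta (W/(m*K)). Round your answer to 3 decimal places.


Step 1: k = 0.25 + 2.5 * theta
Step 2: k = 0.25 + 2.5 * 0.2
Step 3: k = 0.25 + 0.5
Step 4: k = 0.75 W/(m*K)

0.75


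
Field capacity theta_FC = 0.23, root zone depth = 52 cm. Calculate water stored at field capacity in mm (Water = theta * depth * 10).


Step 1: Water (mm) = theta_FC * depth (cm) * 10
Step 2: Water = 0.23 * 52 * 10
Step 3: Water = 119.6 mm

119.6


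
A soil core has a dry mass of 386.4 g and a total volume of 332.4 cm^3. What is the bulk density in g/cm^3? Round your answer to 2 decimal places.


Step 1: Identify the formula: BD = dry mass / volume
Step 2: Substitute values: BD = 386.4 / 332.4
Step 3: BD = 1.16 g/cm^3

1.16


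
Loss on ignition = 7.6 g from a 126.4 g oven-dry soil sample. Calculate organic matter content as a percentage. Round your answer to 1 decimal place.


Step 1: OM% = 100 * LOI / sample mass
Step 2: OM = 100 * 7.6 / 126.4
Step 3: OM = 6.0%

6.0


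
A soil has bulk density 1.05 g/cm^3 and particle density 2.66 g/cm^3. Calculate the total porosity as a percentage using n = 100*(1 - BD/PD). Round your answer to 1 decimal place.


Step 1: Formula: n = 100 * (1 - BD / PD)
Step 2: n = 100 * (1 - 1.05 / 2.66)
Step 3: n = 100 * (1 - 0.39474)
Step 4: n = 60.5%

60.5


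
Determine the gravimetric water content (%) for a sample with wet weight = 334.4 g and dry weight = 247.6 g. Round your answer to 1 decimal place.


Step 1: Water mass = wet - dry = 334.4 - 247.6 = 86.8 g
Step 2: w = 100 * water mass / dry mass
Step 3: w = 100 * 86.8 / 247.6 = 35.1%

35.1


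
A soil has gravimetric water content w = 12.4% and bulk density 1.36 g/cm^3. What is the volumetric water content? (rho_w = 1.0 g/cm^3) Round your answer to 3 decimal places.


Step 1: theta = (w / 100) * BD / rho_w
Step 2: theta = (12.4 / 100) * 1.36 / 1.0
Step 3: theta = 0.124 * 1.36
Step 4: theta = 0.169

0.169


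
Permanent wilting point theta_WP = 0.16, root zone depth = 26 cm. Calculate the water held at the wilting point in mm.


Step 1: Water (mm) = theta_WP * depth * 10
Step 2: Water = 0.16 * 26 * 10
Step 3: Water = 41.6 mm

41.6


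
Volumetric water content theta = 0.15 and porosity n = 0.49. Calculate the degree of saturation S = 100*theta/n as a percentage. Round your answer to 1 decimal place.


Step 1: S = 100 * theta_v / n
Step 2: S = 100 * 0.15 / 0.49
Step 3: S = 30.6%

30.6


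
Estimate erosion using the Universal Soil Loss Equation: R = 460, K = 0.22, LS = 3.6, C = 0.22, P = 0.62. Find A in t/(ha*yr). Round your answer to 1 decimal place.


Step 1: A = R * K * LS * C * P
Step 2: R * K = 460 * 0.22 = 101.2
Step 3: (R*K) * LS = 101.2 * 3.6 = 364.32
Step 4: * C * P = 364.32 * 0.22 * 0.62 = 49.7
Step 5: A = 49.7 t/(ha*yr)

49.7


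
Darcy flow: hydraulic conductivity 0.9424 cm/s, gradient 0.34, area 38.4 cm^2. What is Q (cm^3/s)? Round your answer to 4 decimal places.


Step 1: Apply Darcy's law: Q = K * i * A
Step 2: Q = 0.9424 * 0.34 * 38.4
Step 3: Q = 12.304 cm^3/s

12.304


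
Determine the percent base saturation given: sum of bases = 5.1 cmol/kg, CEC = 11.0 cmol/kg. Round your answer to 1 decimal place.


Step 1: BS = 100 * (sum of bases) / CEC
Step 2: BS = 100 * 5.1 / 11.0
Step 3: BS = 46.4%

46.4


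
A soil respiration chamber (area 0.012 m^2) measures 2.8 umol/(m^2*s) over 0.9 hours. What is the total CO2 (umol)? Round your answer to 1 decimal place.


Step 1: Convert time to seconds: 0.9 hr * 3600 = 3240.0 s
Step 2: Total = flux * area * time_s
Step 3: Total = 2.8 * 0.012 * 3240.0
Step 4: Total = 108.9 umol

108.9


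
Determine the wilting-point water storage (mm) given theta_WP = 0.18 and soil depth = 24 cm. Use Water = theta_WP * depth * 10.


Step 1: Water (mm) = theta_WP * depth * 10
Step 2: Water = 0.18 * 24 * 10
Step 3: Water = 43.2 mm

43.2


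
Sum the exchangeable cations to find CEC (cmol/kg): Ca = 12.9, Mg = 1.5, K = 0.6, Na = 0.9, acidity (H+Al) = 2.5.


Step 1: CEC = Ca + Mg + K + Na + (H+Al)
Step 2: CEC = 12.9 + 1.5 + 0.6 + 0.9 + 2.5
Step 3: CEC = 18.4 cmol/kg

18.4


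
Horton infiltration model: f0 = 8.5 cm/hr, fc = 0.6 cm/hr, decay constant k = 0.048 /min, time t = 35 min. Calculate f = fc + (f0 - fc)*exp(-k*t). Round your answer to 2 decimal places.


Step 1: f = fc + (f0 - fc) * exp(-k * t)
Step 2: exp(-0.048 * 35) = 0.186374
Step 3: f = 0.6 + (8.5 - 0.6) * 0.186374
Step 4: f = 0.6 + 7.9 * 0.186374
Step 5: f = 2.07 cm/hr

2.07


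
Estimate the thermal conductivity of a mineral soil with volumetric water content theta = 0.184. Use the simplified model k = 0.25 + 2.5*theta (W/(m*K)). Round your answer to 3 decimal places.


Step 1: k = 0.25 + 2.5 * theta
Step 2: k = 0.25 + 2.5 * 0.184
Step 3: k = 0.25 + 0.46
Step 4: k = 0.71 W/(m*K)

0.71


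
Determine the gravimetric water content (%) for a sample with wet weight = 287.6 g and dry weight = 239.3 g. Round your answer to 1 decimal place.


Step 1: Water mass = wet - dry = 287.6 - 239.3 = 48.3 g
Step 2: w = 100 * water mass / dry mass
Step 3: w = 100 * 48.3 / 239.3 = 20.2%

20.2


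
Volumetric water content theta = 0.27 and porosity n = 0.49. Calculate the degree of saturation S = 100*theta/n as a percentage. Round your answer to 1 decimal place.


Step 1: S = 100 * theta_v / n
Step 2: S = 100 * 0.27 / 0.49
Step 3: S = 55.1%

55.1


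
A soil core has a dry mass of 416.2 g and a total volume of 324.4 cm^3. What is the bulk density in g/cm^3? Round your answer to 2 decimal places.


Step 1: Identify the formula: BD = dry mass / volume
Step 2: Substitute values: BD = 416.2 / 324.4
Step 3: BD = 1.28 g/cm^3

1.28


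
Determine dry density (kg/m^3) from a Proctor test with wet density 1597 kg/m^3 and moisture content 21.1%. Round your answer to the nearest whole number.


Step 1: Dry density = wet density / (1 + w/100)
Step 2: Dry density = 1597 / (1 + 21.1/100)
Step 3: Dry density = 1597 / 1.211
Step 4: Dry density = 1319 kg/m^3

1319


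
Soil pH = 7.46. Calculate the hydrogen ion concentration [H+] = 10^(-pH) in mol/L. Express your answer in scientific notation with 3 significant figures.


Step 1: [H+] = 10^(-pH)
Step 2: [H+] = 10^(-7.46)
Step 3: [H+] = 3.47e-08 mol/L

3.47e-08


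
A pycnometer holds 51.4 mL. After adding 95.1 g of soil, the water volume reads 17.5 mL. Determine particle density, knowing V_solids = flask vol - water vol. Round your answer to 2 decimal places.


Step 1: Volume of solids = flask volume - water volume with soil
Step 2: V_solids = 51.4 - 17.5 = 33.9 mL
Step 3: Particle density = mass / V_solids = 95.1 / 33.9 = 2.81 g/cm^3

2.81


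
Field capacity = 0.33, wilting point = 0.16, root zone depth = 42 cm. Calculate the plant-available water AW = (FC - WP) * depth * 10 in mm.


Step 1: Available water = (FC - WP) * depth * 10
Step 2: AW = (0.33 - 0.16) * 42 * 10
Step 3: AW = 0.17 * 42 * 10
Step 4: AW = 71.4 mm

71.4


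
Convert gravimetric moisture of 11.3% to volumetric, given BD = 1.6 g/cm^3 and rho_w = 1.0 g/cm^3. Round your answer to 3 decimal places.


Step 1: theta = (w / 100) * BD / rho_w
Step 2: theta = (11.3 / 100) * 1.6 / 1.0
Step 3: theta = 0.113 * 1.6
Step 4: theta = 0.181

0.181


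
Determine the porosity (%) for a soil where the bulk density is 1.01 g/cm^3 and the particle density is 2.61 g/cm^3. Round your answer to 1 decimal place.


Step 1: Formula: n = 100 * (1 - BD / PD)
Step 2: n = 100 * (1 - 1.01 / 2.61)
Step 3: n = 100 * (1 - 0.38697)
Step 4: n = 61.3%

61.3


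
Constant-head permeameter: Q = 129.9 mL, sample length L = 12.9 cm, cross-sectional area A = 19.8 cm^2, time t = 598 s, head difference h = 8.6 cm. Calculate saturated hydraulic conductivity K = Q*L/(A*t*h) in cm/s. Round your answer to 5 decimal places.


Step 1: K = Q * L / (A * t * h)
Step 2: Numerator = 129.9 * 12.9 = 1675.71
Step 3: Denominator = 19.8 * 598 * 8.6 = 101827.44
Step 4: K = 1675.71 / 101827.44 = 0.01646 cm/s

0.01646


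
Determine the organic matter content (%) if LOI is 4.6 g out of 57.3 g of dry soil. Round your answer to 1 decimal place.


Step 1: OM% = 100 * LOI / sample mass
Step 2: OM = 100 * 4.6 / 57.3
Step 3: OM = 8.0%

8.0


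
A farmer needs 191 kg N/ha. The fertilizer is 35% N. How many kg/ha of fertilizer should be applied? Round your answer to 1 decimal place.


Step 1: Fertilizer rate = target N / (N content / 100)
Step 2: Rate = 191 / (35 / 100)
Step 3: Rate = 191 / 0.35
Step 4: Rate = 545.7 kg/ha

545.7


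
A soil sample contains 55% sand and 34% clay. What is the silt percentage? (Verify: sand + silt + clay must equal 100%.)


Step 1: sand + silt + clay = 100%
Step 2: silt = 100 - sand - clay
Step 3: silt = 100 - 55 - 34
Step 4: silt = 11%

11


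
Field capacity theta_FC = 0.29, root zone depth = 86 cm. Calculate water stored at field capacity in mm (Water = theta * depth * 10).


Step 1: Water (mm) = theta_FC * depth (cm) * 10
Step 2: Water = 0.29 * 86 * 10
Step 3: Water = 249.4 mm

249.4


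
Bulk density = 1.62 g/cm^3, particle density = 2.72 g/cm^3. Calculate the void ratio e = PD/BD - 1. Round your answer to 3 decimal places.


Step 1: e = PD / BD - 1
Step 2: e = 2.72 / 1.62 - 1
Step 3: e = 1.67901 - 1
Step 4: e = 0.679

0.679


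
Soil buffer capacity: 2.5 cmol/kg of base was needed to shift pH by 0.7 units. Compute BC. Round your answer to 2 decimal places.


Step 1: BC = change in base / change in pH
Step 2: BC = 2.5 / 0.7
Step 3: BC = 3.57 cmol/(kg*pH unit)

3.57


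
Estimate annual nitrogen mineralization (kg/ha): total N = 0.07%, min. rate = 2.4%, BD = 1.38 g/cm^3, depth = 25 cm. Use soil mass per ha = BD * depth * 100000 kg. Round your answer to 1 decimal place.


Step 1: Soil mass per ha = BD * depth * 100000 = 1.38 * 25 * 100000 = 3450000 kg
Step 2: Total N pool = soil mass * N%/100 = 3450000 * 0.07/100 = 2415.0 kg/ha
Step 3: N mineralized = N pool * rate%/100 = 2415.0 * 2.4/100 = 58.0 kg/ha/yr

58.0


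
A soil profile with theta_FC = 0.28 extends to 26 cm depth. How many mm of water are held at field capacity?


Step 1: Water (mm) = theta_FC * depth (cm) * 10
Step 2: Water = 0.28 * 26 * 10
Step 3: Water = 72.8 mm

72.8


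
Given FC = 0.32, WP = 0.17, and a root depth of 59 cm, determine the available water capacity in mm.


Step 1: Available water = (FC - WP) * depth * 10
Step 2: AW = (0.32 - 0.17) * 59 * 10
Step 3: AW = 0.15 * 59 * 10
Step 4: AW = 88.5 mm

88.5


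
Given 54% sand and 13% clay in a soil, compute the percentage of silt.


Step 1: sand + silt + clay = 100%
Step 2: silt = 100 - sand - clay
Step 3: silt = 100 - 54 - 13
Step 4: silt = 33%

33


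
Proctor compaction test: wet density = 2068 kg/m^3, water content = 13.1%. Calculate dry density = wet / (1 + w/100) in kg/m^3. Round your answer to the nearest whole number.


Step 1: Dry density = wet density / (1 + w/100)
Step 2: Dry density = 2068 / (1 + 13.1/100)
Step 3: Dry density = 2068 / 1.131
Step 4: Dry density = 1828 kg/m^3

1828


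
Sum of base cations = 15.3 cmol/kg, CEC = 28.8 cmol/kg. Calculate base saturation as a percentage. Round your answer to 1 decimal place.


Step 1: BS = 100 * (sum of bases) / CEC
Step 2: BS = 100 * 15.3 / 28.8
Step 3: BS = 53.1%

53.1


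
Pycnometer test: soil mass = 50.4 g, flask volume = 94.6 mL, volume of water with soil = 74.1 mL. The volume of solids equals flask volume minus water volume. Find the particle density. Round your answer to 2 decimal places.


Step 1: Volume of solids = flask volume - water volume with soil
Step 2: V_solids = 94.6 - 74.1 = 20.5 mL
Step 3: Particle density = mass / V_solids = 50.4 / 20.5 = 2.46 g/cm^3

2.46


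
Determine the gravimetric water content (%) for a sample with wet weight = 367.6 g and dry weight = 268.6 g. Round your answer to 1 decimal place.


Step 1: Water mass = wet - dry = 367.6 - 268.6 = 99.0 g
Step 2: w = 100 * water mass / dry mass
Step 3: w = 100 * 99.0 / 268.6 = 36.9%

36.9


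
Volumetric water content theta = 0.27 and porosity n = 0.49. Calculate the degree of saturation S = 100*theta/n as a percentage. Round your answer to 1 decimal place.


Step 1: S = 100 * theta_v / n
Step 2: S = 100 * 0.27 / 0.49
Step 3: S = 55.1%

55.1


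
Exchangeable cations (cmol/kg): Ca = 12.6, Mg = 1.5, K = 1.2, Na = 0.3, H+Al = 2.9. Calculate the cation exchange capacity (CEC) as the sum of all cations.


Step 1: CEC = Ca + Mg + K + Na + (H+Al)
Step 2: CEC = 12.6 + 1.5 + 1.2 + 0.3 + 2.9
Step 3: CEC = 18.5 cmol/kg

18.5


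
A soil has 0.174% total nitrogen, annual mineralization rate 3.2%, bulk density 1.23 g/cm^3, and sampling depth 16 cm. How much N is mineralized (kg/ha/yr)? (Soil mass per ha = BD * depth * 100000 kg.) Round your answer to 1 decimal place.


Step 1: Soil mass per ha = BD * depth * 100000 = 1.23 * 16 * 100000 = 1968000 kg
Step 2: Total N pool = soil mass * N%/100 = 1968000 * 0.174/100 = 3424.32 kg/ha
Step 3: N mineralized = N pool * rate%/100 = 3424.32 * 3.2/100 = 109.6 kg/ha/yr

109.6


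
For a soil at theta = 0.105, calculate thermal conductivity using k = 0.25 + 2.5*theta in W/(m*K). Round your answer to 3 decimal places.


Step 1: k = 0.25 + 2.5 * theta
Step 2: k = 0.25 + 2.5 * 0.105
Step 3: k = 0.25 + 0.263
Step 4: k = 0.513 W/(m*K)

0.513


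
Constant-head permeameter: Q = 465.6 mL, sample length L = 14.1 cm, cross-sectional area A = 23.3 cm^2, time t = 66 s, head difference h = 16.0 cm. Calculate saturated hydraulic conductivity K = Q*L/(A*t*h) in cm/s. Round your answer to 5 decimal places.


Step 1: K = Q * L / (A * t * h)
Step 2: Numerator = 465.6 * 14.1 = 6564.96
Step 3: Denominator = 23.3 * 66 * 16.0 = 24604.8
Step 4: K = 6564.96 / 24604.8 = 0.26682 cm/s

0.26682


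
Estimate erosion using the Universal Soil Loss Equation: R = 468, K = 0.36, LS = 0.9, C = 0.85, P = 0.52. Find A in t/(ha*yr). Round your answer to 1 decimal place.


Step 1: A = R * K * LS * C * P
Step 2: R * K = 468 * 0.36 = 168.48
Step 3: (R*K) * LS = 168.48 * 0.9 = 151.632
Step 4: * C * P = 151.632 * 0.85 * 0.52 = 67.0
Step 5: A = 67.0 t/(ha*yr)

67.0


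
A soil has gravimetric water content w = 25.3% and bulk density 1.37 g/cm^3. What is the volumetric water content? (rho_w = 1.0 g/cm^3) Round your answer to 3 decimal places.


Step 1: theta = (w / 100) * BD / rho_w
Step 2: theta = (25.3 / 100) * 1.37 / 1.0
Step 3: theta = 0.253 * 1.37
Step 4: theta = 0.347

0.347


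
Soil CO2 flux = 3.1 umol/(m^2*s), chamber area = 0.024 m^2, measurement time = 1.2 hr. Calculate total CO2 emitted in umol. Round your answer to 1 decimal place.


Step 1: Convert time to seconds: 1.2 hr * 3600 = 4320.0 s
Step 2: Total = flux * area * time_s
Step 3: Total = 3.1 * 0.024 * 4320.0
Step 4: Total = 321.4 umol

321.4


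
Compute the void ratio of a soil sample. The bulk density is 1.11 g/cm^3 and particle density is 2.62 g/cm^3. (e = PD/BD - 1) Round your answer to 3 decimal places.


Step 1: e = PD / BD - 1
Step 2: e = 2.62 / 1.11 - 1
Step 3: e = 2.36036 - 1
Step 4: e = 1.36

1.36


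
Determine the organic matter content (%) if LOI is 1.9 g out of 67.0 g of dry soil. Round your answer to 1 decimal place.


Step 1: OM% = 100 * LOI / sample mass
Step 2: OM = 100 * 1.9 / 67.0
Step 3: OM = 2.8%

2.8


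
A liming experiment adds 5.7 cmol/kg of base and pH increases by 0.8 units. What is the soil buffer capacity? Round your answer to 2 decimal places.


Step 1: BC = change in base / change in pH
Step 2: BC = 5.7 / 0.8
Step 3: BC = 7.13 cmol/(kg*pH unit)

7.13


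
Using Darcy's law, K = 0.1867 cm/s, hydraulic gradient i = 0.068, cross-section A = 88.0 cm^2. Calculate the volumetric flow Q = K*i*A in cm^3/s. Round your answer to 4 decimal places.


Step 1: Apply Darcy's law: Q = K * i * A
Step 2: Q = 0.1867 * 0.068 * 88.0
Step 3: Q = 1.1172 cm^3/s

1.1172


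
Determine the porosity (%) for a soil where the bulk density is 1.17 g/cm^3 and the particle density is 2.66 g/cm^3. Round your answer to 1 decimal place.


Step 1: Formula: n = 100 * (1 - BD / PD)
Step 2: n = 100 * (1 - 1.17 / 2.66)
Step 3: n = 100 * (1 - 0.43985)
Step 4: n = 56.0%

56.0


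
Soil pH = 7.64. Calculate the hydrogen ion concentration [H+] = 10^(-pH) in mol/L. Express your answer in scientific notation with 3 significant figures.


Step 1: [H+] = 10^(-pH)
Step 2: [H+] = 10^(-7.64)
Step 3: [H+] = 2.29e-08 mol/L

2.29e-08


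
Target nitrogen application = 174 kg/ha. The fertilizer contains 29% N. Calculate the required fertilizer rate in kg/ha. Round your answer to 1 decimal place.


Step 1: Fertilizer rate = target N / (N content / 100)
Step 2: Rate = 174 / (29 / 100)
Step 3: Rate = 174 / 0.29
Step 4: Rate = 600.0 kg/ha

600.0


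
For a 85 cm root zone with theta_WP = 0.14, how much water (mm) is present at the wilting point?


Step 1: Water (mm) = theta_WP * depth * 10
Step 2: Water = 0.14 * 85 * 10
Step 3: Water = 119.0 mm

119.0


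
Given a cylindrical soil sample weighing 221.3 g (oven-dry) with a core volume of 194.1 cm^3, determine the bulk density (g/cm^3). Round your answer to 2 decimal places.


Step 1: Identify the formula: BD = dry mass / volume
Step 2: Substitute values: BD = 221.3 / 194.1
Step 3: BD = 1.14 g/cm^3

1.14


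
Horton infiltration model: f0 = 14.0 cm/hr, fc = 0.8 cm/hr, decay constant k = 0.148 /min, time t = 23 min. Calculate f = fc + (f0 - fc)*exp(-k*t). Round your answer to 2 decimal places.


Step 1: f = fc + (f0 - fc) * exp(-k * t)
Step 2: exp(-0.148 * 23) = 0.03324
Step 3: f = 0.8 + (14.0 - 0.8) * 0.03324
Step 4: f = 0.8 + 13.2 * 0.03324
Step 5: f = 1.24 cm/hr

1.24


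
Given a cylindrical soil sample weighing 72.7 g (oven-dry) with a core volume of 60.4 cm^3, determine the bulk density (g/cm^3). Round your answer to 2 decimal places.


Step 1: Identify the formula: BD = dry mass / volume
Step 2: Substitute values: BD = 72.7 / 60.4
Step 3: BD = 1.2 g/cm^3

1.2


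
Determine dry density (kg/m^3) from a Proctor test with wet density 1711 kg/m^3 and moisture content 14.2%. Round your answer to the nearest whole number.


Step 1: Dry density = wet density / (1 + w/100)
Step 2: Dry density = 1711 / (1 + 14.2/100)
Step 3: Dry density = 1711 / 1.142
Step 4: Dry density = 1498 kg/m^3

1498


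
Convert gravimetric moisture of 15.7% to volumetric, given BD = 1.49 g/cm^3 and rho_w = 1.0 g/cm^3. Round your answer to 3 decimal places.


Step 1: theta = (w / 100) * BD / rho_w
Step 2: theta = (15.7 / 100) * 1.49 / 1.0
Step 3: theta = 0.157 * 1.49
Step 4: theta = 0.234

0.234


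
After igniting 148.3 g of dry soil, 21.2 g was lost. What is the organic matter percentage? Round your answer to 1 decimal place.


Step 1: OM% = 100 * LOI / sample mass
Step 2: OM = 100 * 21.2 / 148.3
Step 3: OM = 14.3%

14.3


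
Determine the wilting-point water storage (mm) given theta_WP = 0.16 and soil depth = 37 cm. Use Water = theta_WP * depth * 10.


Step 1: Water (mm) = theta_WP * depth * 10
Step 2: Water = 0.16 * 37 * 10
Step 3: Water = 59.2 mm

59.2


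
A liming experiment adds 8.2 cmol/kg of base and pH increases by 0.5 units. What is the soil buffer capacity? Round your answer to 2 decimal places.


Step 1: BC = change in base / change in pH
Step 2: BC = 8.2 / 0.5
Step 3: BC = 16.4 cmol/(kg*pH unit)

16.4


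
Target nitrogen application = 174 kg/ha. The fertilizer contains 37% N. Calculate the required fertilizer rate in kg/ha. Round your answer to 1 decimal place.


Step 1: Fertilizer rate = target N / (N content / 100)
Step 2: Rate = 174 / (37 / 100)
Step 3: Rate = 174 / 0.37
Step 4: Rate = 470.3 kg/ha

470.3


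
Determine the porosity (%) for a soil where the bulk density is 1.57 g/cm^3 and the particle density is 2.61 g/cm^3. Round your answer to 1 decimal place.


Step 1: Formula: n = 100 * (1 - BD / PD)
Step 2: n = 100 * (1 - 1.57 / 2.61)
Step 3: n = 100 * (1 - 0.60153)
Step 4: n = 39.8%

39.8


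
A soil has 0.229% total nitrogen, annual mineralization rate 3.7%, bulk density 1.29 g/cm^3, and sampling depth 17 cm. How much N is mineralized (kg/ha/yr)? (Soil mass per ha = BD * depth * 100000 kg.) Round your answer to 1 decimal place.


Step 1: Soil mass per ha = BD * depth * 100000 = 1.29 * 17 * 100000 = 2193000 kg
Step 2: Total N pool = soil mass * N%/100 = 2193000 * 0.229/100 = 5021.97 kg/ha
Step 3: N mineralized = N pool * rate%/100 = 5021.97 * 3.7/100 = 185.8 kg/ha/yr

185.8
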